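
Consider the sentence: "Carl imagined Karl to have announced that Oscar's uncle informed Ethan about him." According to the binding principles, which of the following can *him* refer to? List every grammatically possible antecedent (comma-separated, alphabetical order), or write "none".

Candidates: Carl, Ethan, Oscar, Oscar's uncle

Carl, Oscar

*him* is a pronoun; Principle B requires it to be free in its binding domain — the clause headed by 'informed'.
— Carl: subject of the matrix clause; c-commands the pronoun but lies outside its binding domain — allowed.
— Ethan: object of the clause headed by 'informed'; c-commands the pronoun within its binding domain — blocked (Principle B).
— Oscar: possessor inside the subject DP of the clause headed by 'informed'; does not c-command the pronoun — Principle B does not apply; allowed.
— Oscar's uncle: subject of the clause headed by 'informed'; c-commands the pronoun within its binding domain — blocked (Principle B).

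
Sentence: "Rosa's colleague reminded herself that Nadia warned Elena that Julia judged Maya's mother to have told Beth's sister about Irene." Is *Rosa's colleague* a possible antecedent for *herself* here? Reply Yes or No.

*herself* is a reflexive; Principle A requires it to be bound within its binding domain — the matrix clause.
— Rosa's colleague: subject of the matrix clause; c-commands the reflexive within its binding domain — allowed (Principle A).

Yes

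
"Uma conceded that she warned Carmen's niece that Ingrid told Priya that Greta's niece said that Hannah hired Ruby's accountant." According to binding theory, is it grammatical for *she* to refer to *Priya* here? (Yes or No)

*Priya* is an R-expression; Principle C requires it to be free (not bound by any c-commanding expression).
— she: subject of the clause headed by 'warned'; the pronoun c-commands the R-expression — coreference blocked (Principle C).

No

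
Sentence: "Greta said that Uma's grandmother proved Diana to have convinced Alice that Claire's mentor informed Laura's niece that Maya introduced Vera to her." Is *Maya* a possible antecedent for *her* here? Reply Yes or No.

No

*her* is a pronoun; Principle B requires it to be free in its binding domain — the clause headed by 'introduced'.
— Maya: subject of the clause headed by 'introduced'; c-commands the pronoun within its binding domain — blocked (Principle B).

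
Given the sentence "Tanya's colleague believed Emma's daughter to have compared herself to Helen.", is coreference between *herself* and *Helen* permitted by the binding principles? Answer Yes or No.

*herself* is a reflexive; Principle A requires it to be bound within its binding domain — the clause headed by 'compared'.
— Helen: second object of the clause headed by 'compared'; does not c-command the reflexive — cannot bind it (Principle A).

No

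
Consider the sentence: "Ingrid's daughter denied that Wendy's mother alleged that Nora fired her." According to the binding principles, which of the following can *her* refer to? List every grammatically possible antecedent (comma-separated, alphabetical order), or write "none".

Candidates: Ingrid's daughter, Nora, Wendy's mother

*her* is a pronoun; Principle B requires it to be free in its binding domain — the clause headed by 'fired'.
— Ingrid's daughter: subject of the matrix clause; c-commands the pronoun but lies outside its binding domain — allowed.
— Nora: subject of the clause headed by 'fired'; c-commands the pronoun within its binding domain — blocked (Principle B).
— Wendy's mother: subject of the clause headed by 'alleged'; c-commands the pronoun but lies outside its binding domain — allowed.

Ingrid's daughter, Wendy's mother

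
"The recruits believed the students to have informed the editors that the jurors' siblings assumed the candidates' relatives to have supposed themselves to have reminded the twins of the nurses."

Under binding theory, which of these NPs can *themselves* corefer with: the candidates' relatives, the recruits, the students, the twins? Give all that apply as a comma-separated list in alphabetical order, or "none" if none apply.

the candidates' relatives

*themselves* is a reflexive; Principle A requires it to be bound within its binding domain — the clause headed by 'supposed'.
— the candidates' relatives: subject of the clause headed by 'supposed'; c-commands the reflexive within its binding domain — allowed (Principle A).
— the recruits: subject of the matrix clause; c-commands the reflexive but lies outside its binding domain — cannot bind it (Principle A).
— the students: subject of the clause headed by 'informed'; c-commands the reflexive but lies outside its binding domain — cannot bind it (Principle A).
— the twins: object of the clause headed by 'reminded'; does not c-command the reflexive — cannot bind it (Principle A).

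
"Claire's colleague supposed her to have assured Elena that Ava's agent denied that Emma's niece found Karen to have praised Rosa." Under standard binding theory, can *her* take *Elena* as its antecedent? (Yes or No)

*her* is a pronoun; Principle B requires it to be free in its binding domain — the matrix clause.
— Elena: object of the clause headed by 'assured'; is c-commanded by the pronoun; coreference would bind this R-expression — blocked (Principle C).

No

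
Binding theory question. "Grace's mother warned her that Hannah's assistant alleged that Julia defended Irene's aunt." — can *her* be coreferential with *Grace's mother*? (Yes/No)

*her* is a pronoun; Principle B requires it to be free in its binding domain — the matrix clause.
— Grace's mother: subject of the matrix clause; c-commands the pronoun within its binding domain — blocked (Principle B).

No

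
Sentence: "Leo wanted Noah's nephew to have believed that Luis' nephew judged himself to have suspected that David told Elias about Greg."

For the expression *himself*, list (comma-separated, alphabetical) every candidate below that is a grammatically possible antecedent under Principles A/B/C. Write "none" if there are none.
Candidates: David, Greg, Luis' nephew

Luis' nephew

*himself* is a reflexive; Principle A requires it to be bound within its binding domain — the clause headed by 'judged'.
— David: subject of the clause headed by 'told'; does not c-command the reflexive — cannot bind it (Principle A).
— Greg: second object of the clause headed by 'told'; does not c-command the reflexive — cannot bind it (Principle A).
— Luis' nephew: subject of the clause headed by 'judged'; c-commands the reflexive within its binding domain — allowed (Principle A).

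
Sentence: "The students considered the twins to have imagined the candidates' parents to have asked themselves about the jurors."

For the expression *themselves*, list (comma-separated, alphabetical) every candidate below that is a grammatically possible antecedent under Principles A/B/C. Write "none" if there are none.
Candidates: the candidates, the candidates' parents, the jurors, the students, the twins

the candidates' parents

*themselves* is a reflexive; Principle A requires it to be bound within its binding domain — the clause headed by 'asked'.
— the candidates: possessor inside the subject DP of the clause headed by 'asked'; does not c-command the reflexive — cannot bind it (Principle A).
— the candidates' parents: subject of the clause headed by 'asked'; c-commands the reflexive within its binding domain — allowed (Principle A).
— the jurors: second object of the clause headed by 'asked'; does not c-command the reflexive — cannot bind it (Principle A).
— the students: subject of the matrix clause; c-commands the reflexive but lies outside its binding domain — cannot bind it (Principle A).
— the twins: subject of the clause headed by 'imagined'; c-commands the reflexive but lies outside its binding domain — cannot bind it (Principle A).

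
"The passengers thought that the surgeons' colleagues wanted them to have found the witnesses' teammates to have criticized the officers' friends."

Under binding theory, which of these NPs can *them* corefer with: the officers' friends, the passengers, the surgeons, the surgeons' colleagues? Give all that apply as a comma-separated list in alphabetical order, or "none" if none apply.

*them* is a pronoun; Principle B requires it to be free in its binding domain — the clause headed by 'wanted'.
— the officers' friends: object of the clause headed by 'criticized'; is c-commanded by the pronoun; coreference would bind this R-expression — blocked (Principle C).
— the passengers: subject of the matrix clause; c-commands the pronoun but lies outside its binding domain — allowed.
— the surgeons: possessor inside the subject DP of the clause headed by 'wanted'; does not c-command the pronoun — Principle B does not apply; allowed.
— the surgeons' colleagues: subject of the clause headed by 'wanted'; c-commands the pronoun within its binding domain — blocked (Principle B).

the passengers, the surgeons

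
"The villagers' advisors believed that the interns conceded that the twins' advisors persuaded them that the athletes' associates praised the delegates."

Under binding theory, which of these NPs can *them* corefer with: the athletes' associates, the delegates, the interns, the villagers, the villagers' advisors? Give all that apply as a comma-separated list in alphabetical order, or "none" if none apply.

the interns, the villagers, the villagers' advisors

*them* is a pronoun; Principle B requires it to be free in its binding domain — the clause headed by 'persuaded'.
— the athletes' associates: subject of the clause headed by 'praised'; is c-commanded by the pronoun; coreference would bind this R-expression — blocked (Principle C).
— the delegates: object of the clause headed by 'praised'; is c-commanded by the pronoun; coreference would bind this R-expression — blocked (Principle C).
— the interns: subject of the clause headed by 'conceded'; c-commands the pronoun but lies outside its binding domain — allowed.
— the villagers: possessor inside the subject DP of the matrix clause; does not c-command the pronoun — Principle B does not apply; allowed.
— the villagers' advisors: subject of the matrix clause; c-commands the pronoun but lies outside its binding domain — allowed.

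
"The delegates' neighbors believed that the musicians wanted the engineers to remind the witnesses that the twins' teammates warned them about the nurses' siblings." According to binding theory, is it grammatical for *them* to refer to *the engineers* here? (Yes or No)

*the engineers* is an R-expression; Principle C requires it to be free (not bound by any c-commanding expression).
— them: object of the clause headed by 'warned'; the pronoun does not c-command the R-expression — coreference allowed.

Yes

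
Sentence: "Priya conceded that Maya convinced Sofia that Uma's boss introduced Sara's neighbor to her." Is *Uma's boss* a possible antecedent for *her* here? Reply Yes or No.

No

*her* is a pronoun; Principle B requires it to be free in its binding domain — the clause headed by 'introduced'.
— Uma's boss: subject of the clause headed by 'introduced'; c-commands the pronoun within its binding domain — blocked (Principle B).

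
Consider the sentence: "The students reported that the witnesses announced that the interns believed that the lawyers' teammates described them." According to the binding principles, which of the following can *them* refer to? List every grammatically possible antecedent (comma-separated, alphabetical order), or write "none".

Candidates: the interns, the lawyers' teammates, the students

the interns, the students

*them* is a pronoun; Principle B requires it to be free in its binding domain — the clause headed by 'described'.
— the interns: subject of the clause headed by 'believed'; c-commands the pronoun but lies outside its binding domain — allowed.
— the lawyers' teammates: subject of the clause headed by 'described'; c-commands the pronoun within its binding domain — blocked (Principle B).
— the students: subject of the matrix clause; c-commands the pronoun but lies outside its binding domain — allowed.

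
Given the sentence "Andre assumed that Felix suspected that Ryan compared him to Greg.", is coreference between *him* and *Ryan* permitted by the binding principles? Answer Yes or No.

*him* is a pronoun; Principle B requires it to be free in its binding domain — the clause headed by 'compared'.
— Ryan: subject of the clause headed by 'compared'; c-commands the pronoun within its binding domain — blocked (Principle B).

No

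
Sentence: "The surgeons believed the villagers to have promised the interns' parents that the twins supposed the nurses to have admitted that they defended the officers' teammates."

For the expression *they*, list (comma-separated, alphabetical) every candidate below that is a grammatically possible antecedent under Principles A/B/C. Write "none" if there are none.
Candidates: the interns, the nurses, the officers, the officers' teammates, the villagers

the interns, the nurses, the villagers

*they* is a pronoun; Principle B requires it to be free in its binding domain — the clause headed by 'defended'.
— the interns: possessor inside the object DP of the clause headed by 'promised'; does not c-command the pronoun — Principle B does not apply; allowed.
— the nurses: subject of the clause headed by 'admitted'; c-commands the pronoun but lies outside its binding domain — allowed.
— the officers: possessor inside the object DP of the clause headed by 'defended'; is c-commanded by the pronoun; coreference would bind this R-expression — blocked (Principle C).
— the officers' teammates: object of the clause headed by 'defended'; is c-commanded by the pronoun; coreference would bind this R-expression — blocked (Principle C).
— the villagers: subject of the clause headed by 'promised'; c-commands the pronoun but lies outside its binding domain — allowed.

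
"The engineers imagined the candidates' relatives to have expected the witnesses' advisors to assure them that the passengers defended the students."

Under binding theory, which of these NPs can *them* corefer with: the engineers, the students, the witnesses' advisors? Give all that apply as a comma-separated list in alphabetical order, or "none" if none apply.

*them* is a pronoun; Principle B requires it to be free in its binding domain — the clause headed by 'assure'.
— the engineers: subject of the matrix clause; c-commands the pronoun but lies outside its binding domain — allowed.
— the students: object of the clause headed by 'defended'; is c-commanded by the pronoun; coreference would bind this R-expression — blocked (Principle C).
— the witnesses' advisors: subject of the clause headed by 'assure'; c-commands the pronoun within its binding domain — blocked (Principle B).

the engineers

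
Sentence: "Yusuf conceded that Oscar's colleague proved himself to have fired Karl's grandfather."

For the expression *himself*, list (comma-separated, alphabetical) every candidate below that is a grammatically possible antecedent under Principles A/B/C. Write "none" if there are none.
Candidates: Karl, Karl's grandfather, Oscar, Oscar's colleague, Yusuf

*himself* is a reflexive; Principle A requires it to be bound within its binding domain — the clause headed by 'proved'.
— Karl: possessor inside the object DP of the clause headed by 'fired'; does not c-command the reflexive — cannot bind it (Principle A).
— Karl's grandfather: object of the clause headed by 'fired'; does not c-command the reflexive — cannot bind it (Principle A).
— Oscar: possessor inside the subject DP of the clause headed by 'proved'; does not c-command the reflexive — cannot bind it (Principle A).
— Oscar's colleague: subject of the clause headed by 'proved'; c-commands the reflexive within its binding domain — allowed (Principle A).
— Yusuf: subject of the matrix clause; c-commands the reflexive but lies outside its binding domain — cannot bind it (Principle A).

Oscar's colleague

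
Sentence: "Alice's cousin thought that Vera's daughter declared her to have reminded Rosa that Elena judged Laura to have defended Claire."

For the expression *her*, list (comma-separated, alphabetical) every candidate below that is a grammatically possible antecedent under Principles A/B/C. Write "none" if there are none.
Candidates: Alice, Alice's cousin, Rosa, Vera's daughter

*her* is a pronoun; Principle B requires it to be free in its binding domain — the clause headed by 'declared'.
— Alice: possessor inside the subject DP of the matrix clause; does not c-command the pronoun — Principle B does not apply; allowed.
— Alice's cousin: subject of the matrix clause; c-commands the pronoun but lies outside its binding domain — allowed.
— Rosa: object of the clause headed by 'reminded'; is c-commanded by the pronoun; coreference would bind this R-expression — blocked (Principle C).
— Vera's daughter: subject of the clause headed by 'declared'; c-commands the pronoun within its binding domain — blocked (Principle B).

Alice, Alice's cousin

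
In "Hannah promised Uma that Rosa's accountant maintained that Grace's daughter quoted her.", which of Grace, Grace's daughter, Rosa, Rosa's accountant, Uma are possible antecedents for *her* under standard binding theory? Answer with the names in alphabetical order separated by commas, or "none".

Grace, Rosa, Rosa's accountant, Uma

*her* is a pronoun; Principle B requires it to be free in its binding domain — the clause headed by 'quoted'.
— Grace: possessor inside the subject DP of the clause headed by 'quoted'; does not c-command the pronoun — Principle B does not apply; allowed.
— Grace's daughter: subject of the clause headed by 'quoted'; c-commands the pronoun within its binding domain — blocked (Principle B).
— Rosa: possessor inside the subject DP of the clause headed by 'maintained'; does not c-command the pronoun — Principle B does not apply; allowed.
— Rosa's accountant: subject of the clause headed by 'maintained'; c-commands the pronoun but lies outside its binding domain — allowed.
— Uma: object of the matrix clause; c-commands the pronoun but lies outside its binding domain — allowed.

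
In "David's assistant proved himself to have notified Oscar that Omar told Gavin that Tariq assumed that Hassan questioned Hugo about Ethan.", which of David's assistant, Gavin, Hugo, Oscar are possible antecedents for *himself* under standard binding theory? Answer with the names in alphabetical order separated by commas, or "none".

David's assistant

*himself* is a reflexive; Principle A requires it to be bound within its binding domain — the matrix clause.
— David's assistant: subject of the matrix clause; c-commands the reflexive within its binding domain — allowed (Principle A).
— Gavin: object of the clause headed by 'told'; does not c-command the reflexive — cannot bind it (Principle A).
— Hugo: object of the clause headed by 'questioned'; does not c-command the reflexive — cannot bind it (Principle A).
— Oscar: object of the clause headed by 'notified'; does not c-command the reflexive — cannot bind it (Principle A).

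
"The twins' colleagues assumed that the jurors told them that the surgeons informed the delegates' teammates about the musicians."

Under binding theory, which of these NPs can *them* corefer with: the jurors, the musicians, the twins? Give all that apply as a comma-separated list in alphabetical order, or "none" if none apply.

*them* is a pronoun; Principle B requires it to be free in its binding domain — the clause headed by 'told'.
— the jurors: subject of the clause headed by 'told'; c-commands the pronoun within its binding domain — blocked (Principle B).
— the musicians: second object of the clause headed by 'informed'; is c-commanded by the pronoun; coreference would bind this R-expression — blocked (Principle C).
— the twins: possessor inside the subject DP of the matrix clause; does not c-command the pronoun — Principle B does not apply; allowed.

the twins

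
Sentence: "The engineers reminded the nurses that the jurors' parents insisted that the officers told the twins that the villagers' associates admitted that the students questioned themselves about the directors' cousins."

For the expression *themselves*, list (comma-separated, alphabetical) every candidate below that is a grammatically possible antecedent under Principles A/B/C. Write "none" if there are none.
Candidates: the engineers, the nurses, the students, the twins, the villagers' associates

the students

*themselves* is a reflexive; Principle A requires it to be bound within its binding domain — the clause headed by 'questioned'.
— the engineers: subject of the matrix clause; c-commands the reflexive but lies outside its binding domain — cannot bind it (Principle A).
— the nurses: object of the matrix clause; c-commands the reflexive but lies outside its binding domain — cannot bind it (Principle A).
— the students: subject of the clause headed by 'questioned'; c-commands the reflexive within its binding domain — allowed (Principle A).
— the twins: object of the clause headed by 'told'; c-commands the reflexive but lies outside its binding domain — cannot bind it (Principle A).
— the villagers' associates: subject of the clause headed by 'admitted'; c-commands the reflexive but lies outside its binding domain — cannot bind it (Principle A).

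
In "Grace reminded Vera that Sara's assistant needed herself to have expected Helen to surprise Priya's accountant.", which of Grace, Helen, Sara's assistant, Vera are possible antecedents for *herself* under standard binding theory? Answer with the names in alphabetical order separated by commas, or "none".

Sara's assistant

*herself* is a reflexive; Principle A requires it to be bound within its binding domain — the clause headed by 'needed'.
— Grace: subject of the matrix clause; c-commands the reflexive but lies outside its binding domain — cannot bind it (Principle A).
— Helen: subject of the clause headed by 'surprise'; does not c-command the reflexive — cannot bind it (Principle A).
— Sara's assistant: subject of the clause headed by 'needed'; c-commands the reflexive within its binding domain — allowed (Principle A).
— Vera: object of the matrix clause; c-commands the reflexive but lies outside its binding domain — cannot bind it (Principle A).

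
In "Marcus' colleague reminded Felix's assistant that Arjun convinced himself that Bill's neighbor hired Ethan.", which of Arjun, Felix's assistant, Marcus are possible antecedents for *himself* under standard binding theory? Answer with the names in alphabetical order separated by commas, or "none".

*himself* is a reflexive; Principle A requires it to be bound within its binding domain — the clause headed by 'convinced'.
— Arjun: subject of the clause headed by 'convinced'; c-commands the reflexive within its binding domain — allowed (Principle A).
— Felix's assistant: object of the matrix clause; c-commands the reflexive but lies outside its binding domain — cannot bind it (Principle A).
— Marcus: possessor inside the subject DP of the matrix clause; does not c-command the reflexive — cannot bind it (Principle A).

Arjun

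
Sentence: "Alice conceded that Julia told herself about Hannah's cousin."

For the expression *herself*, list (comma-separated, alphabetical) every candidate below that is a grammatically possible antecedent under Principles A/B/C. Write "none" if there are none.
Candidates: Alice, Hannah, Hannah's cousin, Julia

Julia

*herself* is a reflexive; Principle A requires it to be bound within its binding domain — the clause headed by 'told'.
— Alice: subject of the matrix clause; c-commands the reflexive but lies outside its binding domain — cannot bind it (Principle A).
— Hannah: possessor inside the second object DP of the clause headed by 'told'; does not c-command the reflexive — cannot bind it (Principle A).
— Hannah's cousin: second object of the clause headed by 'told'; does not c-command the reflexive — cannot bind it (Principle A).
— Julia: subject of the clause headed by 'told'; c-commands the reflexive within its binding domain — allowed (Principle A).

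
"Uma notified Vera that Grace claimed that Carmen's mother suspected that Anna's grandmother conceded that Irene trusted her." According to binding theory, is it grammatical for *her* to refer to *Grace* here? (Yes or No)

*Grace* is an R-expression; Principle C requires it to be free (not bound by any c-commanding expression).
— her: object of the clause headed by 'trusted'; the pronoun does not c-command the R-expression — coreference allowed.

Yes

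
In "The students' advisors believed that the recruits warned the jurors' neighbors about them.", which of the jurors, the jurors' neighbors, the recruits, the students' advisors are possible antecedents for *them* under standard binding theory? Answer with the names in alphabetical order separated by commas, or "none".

the jurors, the students' advisors

*them* is a pronoun; Principle B requires it to be free in its binding domain — the clause headed by 'warned'.
— the jurors: possessor inside the object DP of the clause headed by 'warned'; does not c-command the pronoun — Principle B does not apply; allowed.
— the jurors' neighbors: object of the clause headed by 'warned'; c-commands the pronoun within its binding domain — blocked (Principle B).
— the recruits: subject of the clause headed by 'warned'; c-commands the pronoun within its binding domain — blocked (Principle B).
— the students' advisors: subject of the matrix clause; c-commands the pronoun but lies outside its binding domain — allowed.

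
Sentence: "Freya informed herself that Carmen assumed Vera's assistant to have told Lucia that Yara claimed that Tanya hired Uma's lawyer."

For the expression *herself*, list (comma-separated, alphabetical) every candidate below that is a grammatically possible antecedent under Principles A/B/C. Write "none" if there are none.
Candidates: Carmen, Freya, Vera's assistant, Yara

*herself* is a reflexive; Principle A requires it to be bound within its binding domain — the matrix clause.
— Carmen: subject of the clause headed by 'assumed'; does not c-command the reflexive — cannot bind it (Principle A).
— Freya: subject of the matrix clause; c-commands the reflexive within its binding domain — allowed (Principle A).
— Vera's assistant: subject of the clause headed by 'told'; does not c-command the reflexive — cannot bind it (Principle A).
— Yara: subject of the clause headed by 'claimed'; does not c-command the reflexive — cannot bind it (Principle A).

Freya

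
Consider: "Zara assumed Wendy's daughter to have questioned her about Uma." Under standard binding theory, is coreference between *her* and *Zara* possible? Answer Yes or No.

Yes

*Zara* is an R-expression; Principle C requires it to be free (not bound by any c-commanding expression).
— her: object of the clause headed by 'questioned'; the pronoun does not c-command the R-expression — coreference allowed.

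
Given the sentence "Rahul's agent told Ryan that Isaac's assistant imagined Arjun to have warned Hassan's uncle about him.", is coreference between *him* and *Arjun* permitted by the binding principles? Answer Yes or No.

No

*him* is a pronoun; Principle B requires it to be free in its binding domain — the clause headed by 'warned'.
— Arjun: subject of the clause headed by 'warned'; c-commands the pronoun within its binding domain — blocked (Principle B).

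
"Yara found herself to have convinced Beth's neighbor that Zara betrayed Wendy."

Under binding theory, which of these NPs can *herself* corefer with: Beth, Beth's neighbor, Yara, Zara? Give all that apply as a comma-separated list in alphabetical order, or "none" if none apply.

*herself* is a reflexive; Principle A requires it to be bound within its binding domain — the matrix clause.
— Beth: possessor inside the object DP of the clause headed by 'convinced'; does not c-command the reflexive — cannot bind it (Principle A).
— Beth's neighbor: object of the clause headed by 'convinced'; does not c-command the reflexive — cannot bind it (Principle A).
— Yara: subject of the matrix clause; c-commands the reflexive within its binding domain — allowed (Principle A).
— Zara: subject of the clause headed by 'betrayed'; does not c-command the reflexive — cannot bind it (Principle A).

Yara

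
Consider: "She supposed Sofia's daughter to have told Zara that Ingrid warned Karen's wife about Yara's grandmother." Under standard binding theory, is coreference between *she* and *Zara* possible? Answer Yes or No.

No

*Zara* is an R-expression; Principle C requires it to be free (not bound by any c-commanding expression).
— she: subject of the matrix clause; the pronoun c-commands the R-expression — coreference blocked (Principle C).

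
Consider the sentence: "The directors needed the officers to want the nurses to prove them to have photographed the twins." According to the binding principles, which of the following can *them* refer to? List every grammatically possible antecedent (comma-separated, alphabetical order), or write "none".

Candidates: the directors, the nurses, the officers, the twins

the directors, the officers

*them* is a pronoun; Principle B requires it to be free in its binding domain — the clause headed by 'prove'.
— the directors: subject of the matrix clause; c-commands the pronoun but lies outside its binding domain — allowed.
— the nurses: subject of the clause headed by 'prove'; c-commands the pronoun within its binding domain — blocked (Principle B).
— the officers: subject of the clause headed by 'want'; c-commands the pronoun but lies outside its binding domain — allowed.
— the twins: object of the clause headed by 'photographed'; is c-commanded by the pronoun; coreference would bind this R-expression — blocked (Principle C).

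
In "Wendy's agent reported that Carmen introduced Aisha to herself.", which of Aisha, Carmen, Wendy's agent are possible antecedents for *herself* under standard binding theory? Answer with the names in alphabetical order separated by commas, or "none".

Aisha, Carmen

*herself* is a reflexive; Principle A requires it to be bound within its binding domain — the clause headed by 'introduced'.
— Aisha: object of the clause headed by 'introduced'; c-commands the reflexive within its binding domain — allowed (Principle A).
— Carmen: subject of the clause headed by 'introduced'; c-commands the reflexive within its binding domain — allowed (Principle A).
— Wendy's agent: subject of the matrix clause; c-commands the reflexive but lies outside its binding domain — cannot bind it (Principle A).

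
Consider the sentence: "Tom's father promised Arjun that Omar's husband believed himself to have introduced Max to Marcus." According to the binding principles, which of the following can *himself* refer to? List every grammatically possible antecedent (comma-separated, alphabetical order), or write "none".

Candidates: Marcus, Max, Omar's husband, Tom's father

*himself* is a reflexive; Principle A requires it to be bound within its binding domain — the clause headed by 'believed'.
— Marcus: second object of the clause headed by 'introduced'; does not c-command the reflexive — cannot bind it (Principle A).
— Max: object of the clause headed by 'introduced'; does not c-command the reflexive — cannot bind it (Principle A).
— Omar's husband: subject of the clause headed by 'believed'; c-commands the reflexive within its binding domain — allowed (Principle A).
— Tom's father: subject of the matrix clause; c-commands the reflexive but lies outside its binding domain — cannot bind it (Principle A).

Omar's husband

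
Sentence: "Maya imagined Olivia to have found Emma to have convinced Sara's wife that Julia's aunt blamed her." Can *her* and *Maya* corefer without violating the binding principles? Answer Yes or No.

Yes

*Maya* is an R-expression; Principle C requires it to be free (not bound by any c-commanding expression).
— her: object of the clause headed by 'blamed'; the pronoun does not c-command the R-expression — coreference allowed.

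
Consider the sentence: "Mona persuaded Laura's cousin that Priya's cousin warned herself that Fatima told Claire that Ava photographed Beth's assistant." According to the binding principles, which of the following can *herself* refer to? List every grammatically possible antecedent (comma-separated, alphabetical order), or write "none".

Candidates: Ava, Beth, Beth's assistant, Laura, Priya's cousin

Priya's cousin

*herself* is a reflexive; Principle A requires it to be bound within its binding domain — the clause headed by 'warned'.
— Ava: subject of the clause headed by 'photographed'; does not c-command the reflexive — cannot bind it (Principle A).
— Beth: possessor inside the object DP of the clause headed by 'photographed'; does not c-command the reflexive — cannot bind it (Principle A).
— Beth's assistant: object of the clause headed by 'photographed'; does not c-command the reflexive — cannot bind it (Principle A).
— Laura: possessor inside the object DP of the matrix clause; does not c-command the reflexive — cannot bind it (Principle A).
— Priya's cousin: subject of the clause headed by 'warned'; c-commands the reflexive within its binding domain — allowed (Principle A).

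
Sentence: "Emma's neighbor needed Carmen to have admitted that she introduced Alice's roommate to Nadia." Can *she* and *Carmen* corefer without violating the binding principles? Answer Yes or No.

*Carmen* is an R-expression; Principle C requires it to be free (not bound by any c-commanding expression).
— she: subject of the clause headed by 'introduced'; the pronoun does not c-command the R-expression — coreference allowed.

Yes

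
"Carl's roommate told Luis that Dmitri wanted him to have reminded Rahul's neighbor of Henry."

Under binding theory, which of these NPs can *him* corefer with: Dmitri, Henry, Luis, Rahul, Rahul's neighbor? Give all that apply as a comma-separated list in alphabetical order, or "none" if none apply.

Luis

*him* is a pronoun; Principle B requires it to be free in its binding domain — the clause headed by 'wanted'.
— Dmitri: subject of the clause headed by 'wanted'; c-commands the pronoun within its binding domain — blocked (Principle B).
— Henry: second object of the clause headed by 'reminded'; is c-commanded by the pronoun; coreference would bind this R-expression — blocked (Principle C).
— Luis: object of the matrix clause; c-commands the pronoun but lies outside its binding domain — allowed.
— Rahul: possessor inside the object DP of the clause headed by 'reminded'; is c-commanded by the pronoun; coreference would bind this R-expression — blocked (Principle C).
— Rahul's neighbor: object of the clause headed by 'reminded'; is c-commanded by the pronoun; coreference would bind this R-expression — blocked (Principle C).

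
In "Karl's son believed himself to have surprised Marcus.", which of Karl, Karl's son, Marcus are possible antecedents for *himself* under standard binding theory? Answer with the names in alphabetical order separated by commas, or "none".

Karl's son

*himself* is a reflexive; Principle A requires it to be bound within its binding domain — the matrix clause.
— Karl: possessor inside the subject DP of the matrix clause; does not c-command the reflexive — cannot bind it (Principle A).
— Karl's son: subject of the matrix clause; c-commands the reflexive within its binding domain — allowed (Principle A).
— Marcus: object of the clause headed by 'surprised'; does not c-command the reflexive — cannot bind it (Principle A).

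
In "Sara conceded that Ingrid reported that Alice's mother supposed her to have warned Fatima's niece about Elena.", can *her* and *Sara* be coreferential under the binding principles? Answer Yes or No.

*Sara* is an R-expression; Principle C requires it to be free (not bound by any c-commanding expression).
— her: subject of the clause headed by 'warned'; the pronoun does not c-command the R-expression — coreference allowed.

Yes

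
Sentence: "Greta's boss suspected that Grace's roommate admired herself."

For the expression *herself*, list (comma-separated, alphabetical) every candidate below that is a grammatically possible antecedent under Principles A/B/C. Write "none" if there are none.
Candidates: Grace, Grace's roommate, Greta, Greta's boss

Grace's roommate

*herself* is a reflexive; Principle A requires it to be bound within its binding domain — the clause headed by 'admired'.
— Grace: possessor inside the subject DP of the clause headed by 'admired'; does not c-command the reflexive — cannot bind it (Principle A).
— Grace's roommate: subject of the clause headed by 'admired'; c-commands the reflexive within its binding domain — allowed (Principle A).
— Greta: possessor inside the subject DP of the matrix clause; does not c-command the reflexive — cannot bind it (Principle A).
— Greta's boss: subject of the matrix clause; c-commands the reflexive but lies outside its binding domain — cannot bind it (Principle A).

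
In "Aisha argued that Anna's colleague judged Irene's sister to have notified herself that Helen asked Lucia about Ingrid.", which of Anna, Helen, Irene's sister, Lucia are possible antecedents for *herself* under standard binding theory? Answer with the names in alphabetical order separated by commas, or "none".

*herself* is a reflexive; Principle A requires it to be bound within its binding domain — the clause headed by 'notified'.
— Anna: possessor inside the subject DP of the clause headed by 'judged'; does not c-command the reflexive — cannot bind it (Principle A).
— Helen: subject of the clause headed by 'asked'; does not c-command the reflexive — cannot bind it (Principle A).
— Irene's sister: subject of the clause headed by 'notified'; c-commands the reflexive within its binding domain — allowed (Principle A).
— Lucia: object of the clause headed by 'asked'; does not c-command the reflexive — cannot bind it (Principle A).

Irene's sister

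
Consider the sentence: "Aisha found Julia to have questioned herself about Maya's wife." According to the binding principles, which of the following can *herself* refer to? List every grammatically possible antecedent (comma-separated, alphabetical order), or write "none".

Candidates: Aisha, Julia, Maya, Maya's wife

Julia

*herself* is a reflexive; Principle A requires it to be bound within its binding domain — the clause headed by 'questioned'.
— Aisha: subject of the matrix clause; c-commands the reflexive but lies outside its binding domain — cannot bind it (Principle A).
— Julia: subject of the clause headed by 'questioned'; c-commands the reflexive within its binding domain — allowed (Principle A).
— Maya: possessor inside the second object DP of the clause headed by 'questioned'; does not c-command the reflexive — cannot bind it (Principle A).
— Maya's wife: second object of the clause headed by 'questioned'; does not c-command the reflexive — cannot bind it (Principle A).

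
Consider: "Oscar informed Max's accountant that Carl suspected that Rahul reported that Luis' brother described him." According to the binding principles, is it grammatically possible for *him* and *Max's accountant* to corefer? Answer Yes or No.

Yes

*him* is a pronoun; Principle B requires it to be free in its binding domain — the clause headed by 'described'.
— Max's accountant: object of the matrix clause; c-commands the pronoun but lies outside its binding domain — allowed.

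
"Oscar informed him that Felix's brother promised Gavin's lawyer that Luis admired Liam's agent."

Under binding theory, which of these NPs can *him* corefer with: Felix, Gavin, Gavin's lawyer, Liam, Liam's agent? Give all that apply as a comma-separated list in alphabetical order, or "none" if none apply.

none

*him* is a pronoun; Principle B requires it to be free in its binding domain — the matrix clause.
— Felix: possessor inside the subject DP of the clause headed by 'promised'; is c-commanded by the pronoun; coreference would bind this R-expression — blocked (Principle C).
— Gavin: possessor inside the object DP of the clause headed by 'promised'; is c-commanded by the pronoun; coreference would bind this R-expression — blocked (Principle C).
— Gavin's lawyer: object of the clause headed by 'promised'; is c-commanded by the pronoun; coreference would bind this R-expression — blocked (Principle C).
— Liam: possessor inside the object DP of the clause headed by 'admired'; is c-commanded by the pronoun; coreference would bind this R-expression — blocked (Principle C).
— Liam's agent: object of the clause headed by 'admired'; is c-commanded by the pronoun; coreference would bind this R-expression — blocked (Principle C).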